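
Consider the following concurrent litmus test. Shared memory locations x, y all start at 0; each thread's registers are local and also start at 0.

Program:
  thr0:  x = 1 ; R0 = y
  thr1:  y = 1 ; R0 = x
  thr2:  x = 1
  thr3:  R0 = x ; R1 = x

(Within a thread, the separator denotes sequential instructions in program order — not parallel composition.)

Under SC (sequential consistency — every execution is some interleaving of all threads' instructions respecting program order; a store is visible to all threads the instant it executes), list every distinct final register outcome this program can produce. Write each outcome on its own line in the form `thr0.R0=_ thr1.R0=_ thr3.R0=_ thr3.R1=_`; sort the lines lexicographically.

thr0.R0=0 thr1.R0=1 thr3.R0=0 thr3.R1=0
thr0.R0=0 thr1.R0=1 thr3.R0=0 thr3.R1=1
thr0.R0=0 thr1.R0=1 thr3.R0=1 thr3.R1=1
thr0.R0=1 thr1.R0=0 thr3.R0=0 thr3.R1=0
thr0.R0=1 thr1.R0=0 thr3.R0=0 thr3.R1=1
thr0.R0=1 thr1.R0=0 thr3.R0=1 thr3.R1=1
thr0.R0=1 thr1.R0=1 thr3.R0=0 thr3.R1=0
thr0.R0=1 thr1.R0=1 thr3.R0=0 thr3.R1=1
thr0.R0=1 thr1.R0=1 thr3.R0=1 thr3.R1=1

outcome vector order: (thr0.R0,thr1.R0,thr3.R0,thr3.R1)
|SC outcomes| = 9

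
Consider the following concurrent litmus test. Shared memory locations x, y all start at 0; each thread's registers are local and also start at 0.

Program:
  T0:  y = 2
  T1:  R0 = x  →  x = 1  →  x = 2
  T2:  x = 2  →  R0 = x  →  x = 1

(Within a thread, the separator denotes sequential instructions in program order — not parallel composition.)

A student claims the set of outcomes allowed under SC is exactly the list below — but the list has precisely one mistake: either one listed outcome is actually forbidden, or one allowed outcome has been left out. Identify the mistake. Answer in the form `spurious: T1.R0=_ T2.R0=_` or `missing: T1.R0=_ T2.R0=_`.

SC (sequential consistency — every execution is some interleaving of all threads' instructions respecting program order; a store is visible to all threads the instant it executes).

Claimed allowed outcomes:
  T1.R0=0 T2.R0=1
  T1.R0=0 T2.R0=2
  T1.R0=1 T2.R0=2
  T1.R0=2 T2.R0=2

outcome vector order: (T1.R0,T2.R0)
SC (5): <0 1> <0 2> <1 2> <2 1> <2 2>
SC∖claimed = {<2 1>}

missing: T1.R0=2 T2.R0=1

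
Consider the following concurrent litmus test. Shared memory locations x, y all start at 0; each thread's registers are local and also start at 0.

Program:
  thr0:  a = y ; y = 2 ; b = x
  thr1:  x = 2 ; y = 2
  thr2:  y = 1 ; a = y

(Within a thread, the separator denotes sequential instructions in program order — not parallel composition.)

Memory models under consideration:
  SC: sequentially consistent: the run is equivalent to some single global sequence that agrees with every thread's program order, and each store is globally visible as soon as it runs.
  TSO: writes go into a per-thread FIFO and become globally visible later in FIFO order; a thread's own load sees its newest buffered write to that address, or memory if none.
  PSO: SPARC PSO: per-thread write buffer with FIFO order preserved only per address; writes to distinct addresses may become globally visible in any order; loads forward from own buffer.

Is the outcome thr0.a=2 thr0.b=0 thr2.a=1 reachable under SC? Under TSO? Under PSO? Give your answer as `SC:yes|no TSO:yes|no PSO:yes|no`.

SC:no TSO:no PSO:yes

outcome vector order: (thr0.a,thr0.b,thr2.a)
under SC → 0/0/1; 0/0/2; 0/2/1; 0/2/2; 1/0/1; 1/0/2; 1/2/1; 1/2/2; 2/2/1; 2/2/2
under TSO → 0/0/1; 0/0/2; 0/2/1; 0/2/2; 1/0/1; 1/0/2; 1/2/1; 1/2/2; 2/2/1; 2/2/2
under PSO → 0/0/1; 0/0/2; 0/2/1; 0/2/2; 1/0/1; 1/0/2; 1/2/1; 1/2/2; 2/0/1; 2/0/2; 2/2/1; 2/2/2
target 2/0/1 ∈ {PSO}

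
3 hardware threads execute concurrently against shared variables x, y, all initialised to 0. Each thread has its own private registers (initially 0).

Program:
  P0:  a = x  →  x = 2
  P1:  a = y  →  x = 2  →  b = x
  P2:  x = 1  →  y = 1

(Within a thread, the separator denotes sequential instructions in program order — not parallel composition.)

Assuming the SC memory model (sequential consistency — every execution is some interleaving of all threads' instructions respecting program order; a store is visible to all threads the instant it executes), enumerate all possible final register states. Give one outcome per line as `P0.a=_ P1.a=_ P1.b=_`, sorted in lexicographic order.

outcome vector order: (P0.a,P1.a,P1.b)
|SC outcomes| = 9

P0.a=0 P1.a=0 P1.b=1
P0.a=0 P1.a=0 P1.b=2
P0.a=0 P1.a=1 P1.b=2
P0.a=1 P1.a=0 P1.b=1
P0.a=1 P1.a=0 P1.b=2
P0.a=1 P1.a=1 P1.b=2
P0.a=2 P1.a=0 P1.b=1
P0.a=2 P1.a=0 P1.b=2
P0.a=2 P1.a=1 P1.b=2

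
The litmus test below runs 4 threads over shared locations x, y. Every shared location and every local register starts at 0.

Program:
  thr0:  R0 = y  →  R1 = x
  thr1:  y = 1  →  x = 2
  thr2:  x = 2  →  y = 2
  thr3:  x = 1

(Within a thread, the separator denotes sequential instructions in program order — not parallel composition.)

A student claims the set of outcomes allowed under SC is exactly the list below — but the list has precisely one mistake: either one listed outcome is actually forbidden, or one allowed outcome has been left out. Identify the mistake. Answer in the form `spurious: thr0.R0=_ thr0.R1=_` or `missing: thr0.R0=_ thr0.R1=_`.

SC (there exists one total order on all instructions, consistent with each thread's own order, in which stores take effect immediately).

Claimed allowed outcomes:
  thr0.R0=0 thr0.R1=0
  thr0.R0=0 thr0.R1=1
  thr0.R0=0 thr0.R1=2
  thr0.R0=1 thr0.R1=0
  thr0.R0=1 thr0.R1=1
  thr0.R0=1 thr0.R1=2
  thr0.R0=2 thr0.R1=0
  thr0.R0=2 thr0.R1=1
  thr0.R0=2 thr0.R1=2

spurious: thr0.R0=2 thr0.R1=0

outcome vector order: (thr0.R0,thr0.R1)
SC (8): (0,0), (0,1), (0,2), (1,0), (1,1), (1,2), (2,1), (2,2)
claimed∖SC = {(2,0)}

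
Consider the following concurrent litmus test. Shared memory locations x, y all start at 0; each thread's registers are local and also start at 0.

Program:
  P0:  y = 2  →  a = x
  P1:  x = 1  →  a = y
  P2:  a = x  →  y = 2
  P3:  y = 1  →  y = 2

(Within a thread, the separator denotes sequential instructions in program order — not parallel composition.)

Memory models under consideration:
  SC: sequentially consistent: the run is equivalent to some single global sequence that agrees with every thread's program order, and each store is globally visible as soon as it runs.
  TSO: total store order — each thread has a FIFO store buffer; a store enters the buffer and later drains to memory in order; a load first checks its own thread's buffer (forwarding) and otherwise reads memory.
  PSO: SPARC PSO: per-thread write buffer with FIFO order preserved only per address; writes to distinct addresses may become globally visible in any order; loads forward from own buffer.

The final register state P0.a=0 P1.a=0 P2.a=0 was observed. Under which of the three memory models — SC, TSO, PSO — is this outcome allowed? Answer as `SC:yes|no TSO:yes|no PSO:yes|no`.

outcome vector order: (P0.a,P1.a,P2.a)
[SC] allowed = {010; 011; 020; 021; 100; 101; 110; 111; 120; 121}
[TSO] allowed = {000; 001; 010; 011; 020; 021; 100; 101; 110; 111; 120; 121}
[PSO] allowed = {000; 001; 010; 011; 020; 021; 100; 101; 110; 111; 120; 121}
target 000 ∈ {TSO,PSO}

SC:no TSO:yes PSO:yes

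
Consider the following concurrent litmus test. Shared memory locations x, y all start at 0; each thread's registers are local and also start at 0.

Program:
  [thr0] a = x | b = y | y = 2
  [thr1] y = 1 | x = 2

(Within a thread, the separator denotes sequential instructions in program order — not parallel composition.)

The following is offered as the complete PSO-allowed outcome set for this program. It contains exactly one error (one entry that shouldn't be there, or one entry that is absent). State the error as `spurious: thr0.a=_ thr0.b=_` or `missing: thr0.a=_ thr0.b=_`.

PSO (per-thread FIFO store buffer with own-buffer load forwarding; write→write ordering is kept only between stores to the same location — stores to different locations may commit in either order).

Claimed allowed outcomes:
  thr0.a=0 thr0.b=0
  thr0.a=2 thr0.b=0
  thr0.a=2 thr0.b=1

missing: thr0.a=0 thr0.b=1

outcome vector order: (thr0.a,thr0.b)
PSO: 4 outcomes — {0/0; 0/1; 2/0; 2/1}
PSO∖claimed = {0/1}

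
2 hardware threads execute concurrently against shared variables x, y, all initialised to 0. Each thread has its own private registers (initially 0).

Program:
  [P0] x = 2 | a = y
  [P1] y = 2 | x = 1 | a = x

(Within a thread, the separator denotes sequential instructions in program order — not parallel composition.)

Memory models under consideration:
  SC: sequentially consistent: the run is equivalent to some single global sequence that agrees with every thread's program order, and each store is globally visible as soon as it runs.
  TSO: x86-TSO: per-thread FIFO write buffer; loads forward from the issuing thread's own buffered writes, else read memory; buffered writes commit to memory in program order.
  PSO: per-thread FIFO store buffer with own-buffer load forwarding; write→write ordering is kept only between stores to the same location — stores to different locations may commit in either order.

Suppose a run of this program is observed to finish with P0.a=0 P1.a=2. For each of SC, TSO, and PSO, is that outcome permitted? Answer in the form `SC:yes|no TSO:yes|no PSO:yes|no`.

outcome vector order: (P0.a,P1.a)
SC: 3 outcomes — {0/1 2/1 2/2}
TSO: 4 outcomes — {0/1 0/2 2/1 2/2}
PSO: 4 outcomes — {0/1 0/2 2/1 2/2}
target 0/2 ∈ {TSO,PSO}

SC:no TSO:yes PSO:yes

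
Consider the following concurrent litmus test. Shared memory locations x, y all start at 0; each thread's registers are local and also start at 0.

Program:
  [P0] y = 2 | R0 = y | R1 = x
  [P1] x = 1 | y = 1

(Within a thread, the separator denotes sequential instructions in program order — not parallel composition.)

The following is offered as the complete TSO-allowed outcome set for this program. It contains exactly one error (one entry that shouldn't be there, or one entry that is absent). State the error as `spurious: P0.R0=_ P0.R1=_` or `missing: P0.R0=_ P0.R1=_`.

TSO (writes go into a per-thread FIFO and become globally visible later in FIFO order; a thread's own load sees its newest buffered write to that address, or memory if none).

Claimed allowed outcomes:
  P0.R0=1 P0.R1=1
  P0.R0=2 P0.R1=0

missing: P0.R0=2 P0.R1=1

outcome vector order: (P0.R0,P0.R1)
TSO (3): 1/1 2/0 2/1
TSO∖claimed = {2/1}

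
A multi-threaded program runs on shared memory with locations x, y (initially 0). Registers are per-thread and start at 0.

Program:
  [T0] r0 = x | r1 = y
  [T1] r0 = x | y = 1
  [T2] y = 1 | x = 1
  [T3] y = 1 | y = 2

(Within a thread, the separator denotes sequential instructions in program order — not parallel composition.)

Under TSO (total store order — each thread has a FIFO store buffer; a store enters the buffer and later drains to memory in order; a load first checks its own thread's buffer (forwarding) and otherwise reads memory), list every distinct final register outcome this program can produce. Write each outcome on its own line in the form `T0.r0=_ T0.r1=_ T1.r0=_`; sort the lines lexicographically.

T0.r0=0 T0.r1=0 T1.r0=0
T0.r0=0 T0.r1=0 T1.r0=1
T0.r0=0 T0.r1=1 T1.r0=0
T0.r0=0 T0.r1=1 T1.r0=1
T0.r0=0 T0.r1=2 T1.r0=0
T0.r0=0 T0.r1=2 T1.r0=1
T0.r0=1 T0.r1=1 T1.r0=0
T0.r0=1 T0.r1=1 T1.r0=1
T0.r0=1 T0.r1=2 T1.r0=0
T0.r0=1 T0.r1=2 T1.r0=1

outcome vector order: (T0.r0,T0.r1,T1.r0)
|TSO outcomes| = 10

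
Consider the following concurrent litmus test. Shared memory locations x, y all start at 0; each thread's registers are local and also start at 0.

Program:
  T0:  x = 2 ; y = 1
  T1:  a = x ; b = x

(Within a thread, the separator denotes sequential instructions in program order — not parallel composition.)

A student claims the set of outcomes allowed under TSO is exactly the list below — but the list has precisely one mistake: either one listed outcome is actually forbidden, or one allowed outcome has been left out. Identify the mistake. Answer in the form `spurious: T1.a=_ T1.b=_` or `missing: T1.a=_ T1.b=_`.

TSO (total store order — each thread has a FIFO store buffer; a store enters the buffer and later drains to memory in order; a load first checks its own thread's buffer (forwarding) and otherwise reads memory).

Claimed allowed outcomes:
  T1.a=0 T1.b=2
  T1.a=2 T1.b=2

outcome vector order: (T1.a,T1.b)
[TSO] allowed = {(0,0), (0,2), (2,2)}
TSO∖claimed = {(0,0)}

missing: T1.a=0 T1.b=0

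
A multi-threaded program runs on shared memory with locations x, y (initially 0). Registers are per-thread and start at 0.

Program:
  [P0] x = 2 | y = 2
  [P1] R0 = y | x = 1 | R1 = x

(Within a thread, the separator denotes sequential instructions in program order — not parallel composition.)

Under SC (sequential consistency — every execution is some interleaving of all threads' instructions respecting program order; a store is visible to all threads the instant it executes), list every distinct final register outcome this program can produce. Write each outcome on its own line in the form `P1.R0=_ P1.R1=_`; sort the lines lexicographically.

outcome vector order: (P1.R0,P1.R1)
|SC outcomes| = 3

P1.R0=0 P1.R1=1
P1.R0=0 P1.R1=2
P1.R0=2 P1.R1=1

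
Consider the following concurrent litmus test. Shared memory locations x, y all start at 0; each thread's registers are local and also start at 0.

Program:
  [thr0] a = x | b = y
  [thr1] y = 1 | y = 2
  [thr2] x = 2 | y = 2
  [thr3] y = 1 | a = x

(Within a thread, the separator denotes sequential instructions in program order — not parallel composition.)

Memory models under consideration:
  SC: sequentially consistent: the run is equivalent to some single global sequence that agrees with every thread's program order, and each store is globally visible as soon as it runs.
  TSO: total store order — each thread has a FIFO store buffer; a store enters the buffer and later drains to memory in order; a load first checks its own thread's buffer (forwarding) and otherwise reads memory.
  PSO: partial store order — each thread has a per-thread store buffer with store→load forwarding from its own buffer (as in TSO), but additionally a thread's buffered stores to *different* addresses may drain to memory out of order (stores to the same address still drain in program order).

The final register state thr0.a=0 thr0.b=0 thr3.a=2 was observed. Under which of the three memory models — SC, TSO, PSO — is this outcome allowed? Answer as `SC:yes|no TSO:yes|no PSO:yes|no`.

outcome vector order: (thr0.a,thr0.b,thr3.a)
SC: 11 outcomes — {(0,0,0); (0,0,2); (0,1,0); (0,1,2); (0,2,0); (0,2,2); (2,0,2); (2,1,0); (2,1,2); (2,2,0); (2,2,2)}
TSO: 12 outcomes — {(0,0,0); (0,0,2); (0,1,0); (0,1,2); (0,2,0); (0,2,2); (2,0,0); (2,0,2); (2,1,0); (2,1,2); (2,2,0); (2,2,2)}
PSO: 12 outcomes — {(0,0,0); (0,0,2); (0,1,0); (0,1,2); (0,2,0); (0,2,2); (2,0,0); (2,0,2); (2,1,0); (2,1,2); (2,2,0); (2,2,2)}
target (0,0,2) ∈ {SC,TSO,PSO}

SC:yes TSO:yes PSO:yes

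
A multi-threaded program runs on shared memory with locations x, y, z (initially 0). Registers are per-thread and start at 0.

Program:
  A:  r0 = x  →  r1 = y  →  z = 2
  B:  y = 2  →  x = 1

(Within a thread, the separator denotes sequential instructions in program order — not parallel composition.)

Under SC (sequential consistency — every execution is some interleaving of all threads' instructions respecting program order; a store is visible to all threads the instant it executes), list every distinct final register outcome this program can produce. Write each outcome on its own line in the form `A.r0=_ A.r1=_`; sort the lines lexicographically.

outcome vector order: (A.r0,A.r1)
|SC outcomes| = 3

A.r0=0 A.r1=0
A.r0=0 A.r1=2
A.r0=1 A.r1=2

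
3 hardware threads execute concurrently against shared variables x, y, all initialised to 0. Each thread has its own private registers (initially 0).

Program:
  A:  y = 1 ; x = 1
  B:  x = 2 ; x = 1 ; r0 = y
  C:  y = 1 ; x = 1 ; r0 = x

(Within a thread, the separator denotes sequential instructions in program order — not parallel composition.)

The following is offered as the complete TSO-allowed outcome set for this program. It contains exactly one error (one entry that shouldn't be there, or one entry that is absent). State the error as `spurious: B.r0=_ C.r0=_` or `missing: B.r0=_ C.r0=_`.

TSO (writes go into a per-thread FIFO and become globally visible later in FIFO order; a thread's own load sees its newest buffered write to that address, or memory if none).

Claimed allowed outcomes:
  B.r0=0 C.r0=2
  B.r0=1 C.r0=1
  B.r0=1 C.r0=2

missing: B.r0=0 C.r0=1

outcome vector order: (B.r0,C.r0)
under TSO → 01; 02; 11; 12
TSO∖claimed = {01}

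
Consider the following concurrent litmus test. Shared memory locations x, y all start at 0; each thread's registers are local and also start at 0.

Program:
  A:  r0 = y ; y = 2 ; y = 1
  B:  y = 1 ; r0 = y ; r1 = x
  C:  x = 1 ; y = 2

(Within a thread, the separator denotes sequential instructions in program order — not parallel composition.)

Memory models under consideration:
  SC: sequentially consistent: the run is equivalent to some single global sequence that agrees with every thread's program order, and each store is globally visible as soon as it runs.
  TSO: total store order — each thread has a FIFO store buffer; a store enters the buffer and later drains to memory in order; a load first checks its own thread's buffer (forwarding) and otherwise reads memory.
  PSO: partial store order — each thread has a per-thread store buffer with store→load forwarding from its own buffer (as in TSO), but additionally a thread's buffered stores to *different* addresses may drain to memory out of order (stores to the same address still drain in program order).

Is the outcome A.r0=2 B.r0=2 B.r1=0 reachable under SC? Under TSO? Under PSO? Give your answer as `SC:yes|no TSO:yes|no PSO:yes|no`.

outcome vector order: (A.r0,B.r0,B.r1)
[SC] allowed = {<0 1 0> <0 1 1> <0 2 0> <0 2 1> <1 1 0> <1 1 1> <1 2 0> <1 2 1> <2 1 0> <2 1 1> <2 2 1>}
[TSO] allowed = {<0 1 0> <0 1 1> <0 2 0> <0 2 1> <1 1 0> <1 1 1> <1 2 0> <1 2 1> <2 1 0> <2 1 1> <2 2 1>}
[PSO] allowed = {<0 1 0> <0 1 1> <0 2 0> <0 2 1> <1 1 0> <1 1 1> <1 2 0> <1 2 1> <2 1 0> <2 1 1> <2 2 0> <2 2 1>}
target <2 2 0> ∈ {PSO}

SC:no TSO:no PSO:yes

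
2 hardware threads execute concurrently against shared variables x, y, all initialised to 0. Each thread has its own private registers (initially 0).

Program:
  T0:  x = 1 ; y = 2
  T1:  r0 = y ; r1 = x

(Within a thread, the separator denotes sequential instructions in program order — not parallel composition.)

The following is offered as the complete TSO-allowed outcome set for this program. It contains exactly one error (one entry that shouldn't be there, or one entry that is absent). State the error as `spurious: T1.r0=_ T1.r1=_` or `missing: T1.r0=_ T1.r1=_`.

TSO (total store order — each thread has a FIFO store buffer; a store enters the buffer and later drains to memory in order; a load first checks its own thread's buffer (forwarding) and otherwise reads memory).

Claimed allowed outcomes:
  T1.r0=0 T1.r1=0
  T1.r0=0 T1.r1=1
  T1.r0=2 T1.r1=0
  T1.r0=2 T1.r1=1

outcome vector order: (T1.r0,T1.r1)
[TSO] allowed = {<0 0>; <0 1>; <2 1>}
claimed∖TSO = {<2 0>}

spurious: T1.r0=2 T1.r1=0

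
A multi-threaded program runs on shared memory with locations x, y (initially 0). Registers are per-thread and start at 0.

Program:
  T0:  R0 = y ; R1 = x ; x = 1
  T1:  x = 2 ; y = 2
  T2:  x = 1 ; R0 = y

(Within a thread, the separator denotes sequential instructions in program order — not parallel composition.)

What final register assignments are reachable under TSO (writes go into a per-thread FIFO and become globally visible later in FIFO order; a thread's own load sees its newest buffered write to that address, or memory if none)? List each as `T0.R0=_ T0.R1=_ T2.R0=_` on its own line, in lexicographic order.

T0.R0=0 T0.R1=0 T2.R0=0
T0.R0=0 T0.R1=0 T2.R0=2
T0.R0=0 T0.R1=1 T2.R0=0
T0.R0=0 T0.R1=1 T2.R0=2
T0.R0=0 T0.R1=2 T2.R0=0
T0.R0=0 T0.R1=2 T2.R0=2
T0.R0=2 T0.R1=1 T2.R0=0
T0.R0=2 T0.R1=1 T2.R0=2
T0.R0=2 T0.R1=2 T2.R0=0
T0.R0=2 T0.R1=2 T2.R0=2

outcome vector order: (T0.R0,T0.R1,T2.R0)
|TSO outcomes| = 10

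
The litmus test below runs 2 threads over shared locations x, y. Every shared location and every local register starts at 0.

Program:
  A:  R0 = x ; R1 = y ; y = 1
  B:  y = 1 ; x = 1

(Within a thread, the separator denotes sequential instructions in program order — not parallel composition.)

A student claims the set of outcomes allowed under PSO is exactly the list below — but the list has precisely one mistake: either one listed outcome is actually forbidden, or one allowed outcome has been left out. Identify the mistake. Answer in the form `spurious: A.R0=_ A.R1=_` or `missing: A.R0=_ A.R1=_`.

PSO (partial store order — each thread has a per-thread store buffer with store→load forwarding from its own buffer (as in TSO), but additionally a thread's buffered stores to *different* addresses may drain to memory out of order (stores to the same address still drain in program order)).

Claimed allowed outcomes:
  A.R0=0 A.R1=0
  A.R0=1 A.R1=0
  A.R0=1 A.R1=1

outcome vector order: (A.R0,A.R1)
under PSO → 0/0, 0/1, 1/0, 1/1
PSO∖claimed = {0/1}

missing: A.R0=0 A.R1=1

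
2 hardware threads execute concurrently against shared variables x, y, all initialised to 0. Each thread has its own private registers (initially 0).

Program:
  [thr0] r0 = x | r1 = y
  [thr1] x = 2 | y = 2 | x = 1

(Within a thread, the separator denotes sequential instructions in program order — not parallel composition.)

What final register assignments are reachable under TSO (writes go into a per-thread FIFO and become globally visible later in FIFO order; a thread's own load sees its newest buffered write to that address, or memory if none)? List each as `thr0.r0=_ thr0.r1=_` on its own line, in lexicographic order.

outcome vector order: (thr0.r0,thr0.r1)
|TSO outcomes| = 5

thr0.r0=0 thr0.r1=0
thr0.r0=0 thr0.r1=2
thr0.r0=1 thr0.r1=2
thr0.r0=2 thr0.r1=0
thr0.r0=2 thr0.r1=2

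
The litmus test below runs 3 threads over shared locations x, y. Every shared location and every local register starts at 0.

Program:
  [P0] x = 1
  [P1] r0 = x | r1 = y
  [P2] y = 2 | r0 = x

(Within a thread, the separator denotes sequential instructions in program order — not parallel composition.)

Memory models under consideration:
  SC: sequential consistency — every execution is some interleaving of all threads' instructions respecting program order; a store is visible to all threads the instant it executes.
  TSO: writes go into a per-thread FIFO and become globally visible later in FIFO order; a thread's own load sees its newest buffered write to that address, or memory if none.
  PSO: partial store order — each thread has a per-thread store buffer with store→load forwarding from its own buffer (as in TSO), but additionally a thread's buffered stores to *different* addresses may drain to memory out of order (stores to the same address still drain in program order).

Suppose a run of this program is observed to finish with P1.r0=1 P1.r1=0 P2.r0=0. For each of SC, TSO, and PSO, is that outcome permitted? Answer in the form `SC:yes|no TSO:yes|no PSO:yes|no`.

SC:no TSO:yes PSO:yes

outcome vector order: (P1.r0,P1.r1,P2.r0)
under SC → (0,0,0); (0,0,1); (0,2,0); (0,2,1); (1,0,1); (1,2,0); (1,2,1)
under TSO → (0,0,0); (0,0,1); (0,2,0); (0,2,1); (1,0,0); (1,0,1); (1,2,0); (1,2,1)
under PSO → (0,0,0); (0,0,1); (0,2,0); (0,2,1); (1,0,0); (1,0,1); (1,2,0); (1,2,1)
target (1,0,0) ∈ {TSO,PSO}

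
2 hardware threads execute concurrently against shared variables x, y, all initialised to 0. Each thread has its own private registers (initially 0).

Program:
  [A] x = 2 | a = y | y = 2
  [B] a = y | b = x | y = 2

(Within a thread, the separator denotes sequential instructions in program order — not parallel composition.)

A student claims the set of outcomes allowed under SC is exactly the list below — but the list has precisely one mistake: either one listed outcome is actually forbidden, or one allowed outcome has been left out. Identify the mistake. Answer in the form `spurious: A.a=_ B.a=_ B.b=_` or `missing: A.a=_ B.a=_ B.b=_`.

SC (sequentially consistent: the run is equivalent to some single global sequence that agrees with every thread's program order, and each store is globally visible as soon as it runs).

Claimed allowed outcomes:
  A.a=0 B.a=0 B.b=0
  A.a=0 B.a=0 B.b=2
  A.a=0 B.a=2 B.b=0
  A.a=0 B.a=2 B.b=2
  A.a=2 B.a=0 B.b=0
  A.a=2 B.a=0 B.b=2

spurious: A.a=0 B.a=2 B.b=0

outcome vector order: (A.a,B.a,B.b)
SC: 5 outcomes — {(0,0,0) (0,0,2) (0,2,2) (2,0,0) (2,0,2)}
claimed∖SC = {(0,2,0)}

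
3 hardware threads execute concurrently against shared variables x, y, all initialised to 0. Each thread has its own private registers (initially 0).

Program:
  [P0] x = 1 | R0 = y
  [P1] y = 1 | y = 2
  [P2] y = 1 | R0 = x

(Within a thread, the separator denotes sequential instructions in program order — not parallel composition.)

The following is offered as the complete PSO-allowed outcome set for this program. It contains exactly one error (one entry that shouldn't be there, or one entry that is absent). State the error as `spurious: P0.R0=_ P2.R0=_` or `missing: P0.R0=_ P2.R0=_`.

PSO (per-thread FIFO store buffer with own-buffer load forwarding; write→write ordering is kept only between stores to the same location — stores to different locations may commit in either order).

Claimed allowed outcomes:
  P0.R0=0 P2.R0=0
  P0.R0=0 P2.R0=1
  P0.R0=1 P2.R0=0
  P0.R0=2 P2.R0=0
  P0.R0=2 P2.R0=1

outcome vector order: (P0.R0,P2.R0)
PSO: 6 outcomes — {00, 01, 10, 11, 20, 21}
PSO∖claimed = {11}

missing: P0.R0=1 P2.R0=1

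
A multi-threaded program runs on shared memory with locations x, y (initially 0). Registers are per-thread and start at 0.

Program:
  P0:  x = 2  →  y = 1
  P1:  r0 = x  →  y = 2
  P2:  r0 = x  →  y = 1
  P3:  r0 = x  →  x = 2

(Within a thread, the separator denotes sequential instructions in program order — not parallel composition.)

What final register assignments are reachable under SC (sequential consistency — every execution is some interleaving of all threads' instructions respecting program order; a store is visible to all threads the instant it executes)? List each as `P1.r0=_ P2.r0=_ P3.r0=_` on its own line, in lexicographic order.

P1.r0=0 P2.r0=0 P3.r0=0
P1.r0=0 P2.r0=0 P3.r0=2
P1.r0=0 P2.r0=2 P3.r0=0
P1.r0=0 P2.r0=2 P3.r0=2
P1.r0=2 P2.r0=0 P3.r0=0
P1.r0=2 P2.r0=0 P3.r0=2
P1.r0=2 P2.r0=2 P3.r0=0
P1.r0=2 P2.r0=2 P3.r0=2

outcome vector order: (P1.r0,P2.r0,P3.r0)
|SC outcomes| = 8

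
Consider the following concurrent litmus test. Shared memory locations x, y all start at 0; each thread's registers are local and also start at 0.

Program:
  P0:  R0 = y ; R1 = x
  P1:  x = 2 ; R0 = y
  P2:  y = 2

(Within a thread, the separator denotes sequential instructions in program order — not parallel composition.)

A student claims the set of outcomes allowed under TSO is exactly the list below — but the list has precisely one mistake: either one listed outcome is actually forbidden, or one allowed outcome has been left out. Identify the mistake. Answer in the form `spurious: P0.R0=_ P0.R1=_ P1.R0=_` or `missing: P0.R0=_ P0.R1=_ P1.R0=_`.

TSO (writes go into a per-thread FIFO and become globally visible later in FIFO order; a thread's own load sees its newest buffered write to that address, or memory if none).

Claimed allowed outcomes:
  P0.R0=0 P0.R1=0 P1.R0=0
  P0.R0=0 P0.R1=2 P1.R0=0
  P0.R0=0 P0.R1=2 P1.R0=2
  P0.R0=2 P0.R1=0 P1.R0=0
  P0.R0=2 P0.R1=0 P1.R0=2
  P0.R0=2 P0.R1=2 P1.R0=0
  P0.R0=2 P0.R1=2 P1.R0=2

missing: P0.R0=0 P0.R1=0 P1.R0=2

outcome vector order: (P0.R0,P0.R1,P1.R0)
[TSO] allowed = {<0 0 0>; <0 0 2>; <0 2 0>; <0 2 2>; <2 0 0>; <2 0 2>; <2 2 0>; <2 2 2>}
TSO∖claimed = {<0 0 2>}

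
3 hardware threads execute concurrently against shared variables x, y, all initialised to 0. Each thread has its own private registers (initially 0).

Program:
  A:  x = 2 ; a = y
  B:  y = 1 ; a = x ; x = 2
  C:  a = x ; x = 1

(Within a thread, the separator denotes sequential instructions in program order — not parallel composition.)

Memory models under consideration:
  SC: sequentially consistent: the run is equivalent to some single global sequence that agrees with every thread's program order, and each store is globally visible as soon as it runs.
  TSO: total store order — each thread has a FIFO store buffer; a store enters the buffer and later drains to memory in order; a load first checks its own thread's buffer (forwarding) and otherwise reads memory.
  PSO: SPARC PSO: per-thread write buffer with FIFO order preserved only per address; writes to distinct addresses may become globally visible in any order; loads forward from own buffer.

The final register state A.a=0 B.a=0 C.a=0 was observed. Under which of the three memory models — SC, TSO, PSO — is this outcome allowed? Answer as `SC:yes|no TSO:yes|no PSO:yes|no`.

outcome vector order: (A.a,B.a,C.a)
SC: 10 outcomes — {<0 1 0>, <0 1 2>, <0 2 0>, <0 2 2>, <1 0 0>, <1 0 2>, <1 1 0>, <1 1 2>, <1 2 0>, <1 2 2>}
TSO: 12 outcomes — {<0 0 0>, <0 0 2>, <0 1 0>, <0 1 2>, <0 2 0>, <0 2 2>, <1 0 0>, <1 0 2>, <1 1 0>, <1 1 2>, <1 2 0>, <1 2 2>}
PSO: 12 outcomes — {<0 0 0>, <0 0 2>, <0 1 0>, <0 1 2>, <0 2 0>, <0 2 2>, <1 0 0>, <1 0 2>, <1 1 0>, <1 1 2>, <1 2 0>, <1 2 2>}
target <0 0 0> ∈ {TSO,PSO}

SC:no TSO:yes PSO:yes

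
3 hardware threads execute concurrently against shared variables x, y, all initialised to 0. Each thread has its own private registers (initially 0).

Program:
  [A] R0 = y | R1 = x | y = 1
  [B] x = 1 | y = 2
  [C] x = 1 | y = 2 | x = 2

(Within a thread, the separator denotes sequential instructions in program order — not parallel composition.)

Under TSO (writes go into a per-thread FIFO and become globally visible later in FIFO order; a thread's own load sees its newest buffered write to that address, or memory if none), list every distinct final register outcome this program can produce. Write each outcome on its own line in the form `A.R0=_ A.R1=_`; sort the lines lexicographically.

A.R0=0 A.R1=0
A.R0=0 A.R1=1
A.R0=0 A.R1=2
A.R0=2 A.R1=1
A.R0=2 A.R1=2

outcome vector order: (A.R0,A.R1)
|TSO outcomes| = 5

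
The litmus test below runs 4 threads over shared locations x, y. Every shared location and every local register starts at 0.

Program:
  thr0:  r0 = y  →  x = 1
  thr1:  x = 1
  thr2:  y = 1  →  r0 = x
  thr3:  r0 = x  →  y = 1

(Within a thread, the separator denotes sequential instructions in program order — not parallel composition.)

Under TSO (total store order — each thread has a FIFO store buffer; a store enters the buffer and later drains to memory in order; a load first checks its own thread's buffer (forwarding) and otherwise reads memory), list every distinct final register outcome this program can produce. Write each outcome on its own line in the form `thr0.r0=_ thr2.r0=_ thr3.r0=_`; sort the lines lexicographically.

thr0.r0=0 thr2.r0=0 thr3.r0=0
thr0.r0=0 thr2.r0=0 thr3.r0=1
thr0.r0=0 thr2.r0=1 thr3.r0=0
thr0.r0=0 thr2.r0=1 thr3.r0=1
thr0.r0=1 thr2.r0=0 thr3.r0=0
thr0.r0=1 thr2.r0=0 thr3.r0=1
thr0.r0=1 thr2.r0=1 thr3.r0=0
thr0.r0=1 thr2.r0=1 thr3.r0=1

outcome vector order: (thr0.r0,thr2.r0,thr3.r0)
|TSO outcomes| = 8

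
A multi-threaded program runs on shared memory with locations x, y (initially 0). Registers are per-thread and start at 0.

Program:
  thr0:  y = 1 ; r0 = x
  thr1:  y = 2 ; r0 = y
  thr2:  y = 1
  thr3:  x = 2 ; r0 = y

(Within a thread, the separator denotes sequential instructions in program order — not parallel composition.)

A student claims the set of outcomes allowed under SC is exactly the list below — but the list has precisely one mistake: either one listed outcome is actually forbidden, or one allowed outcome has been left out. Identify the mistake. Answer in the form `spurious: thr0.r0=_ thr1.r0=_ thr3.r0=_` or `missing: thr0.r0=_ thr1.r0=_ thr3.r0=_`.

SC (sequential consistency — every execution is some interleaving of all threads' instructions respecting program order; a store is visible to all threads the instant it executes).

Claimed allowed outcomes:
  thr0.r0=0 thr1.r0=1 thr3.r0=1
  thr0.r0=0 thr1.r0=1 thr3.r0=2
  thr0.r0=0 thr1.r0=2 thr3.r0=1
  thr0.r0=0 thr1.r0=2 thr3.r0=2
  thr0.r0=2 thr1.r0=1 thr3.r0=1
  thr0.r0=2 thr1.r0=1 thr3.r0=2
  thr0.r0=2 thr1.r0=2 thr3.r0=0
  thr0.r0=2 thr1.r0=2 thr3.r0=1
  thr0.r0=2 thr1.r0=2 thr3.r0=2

missing: thr0.r0=2 thr1.r0=1 thr3.r0=0

outcome vector order: (thr0.r0,thr1.r0,thr3.r0)
SC (10): 0/1/1; 0/1/2; 0/2/1; 0/2/2; 2/1/0; 2/1/1; 2/1/2; 2/2/0; 2/2/1; 2/2/2
SC∖claimed = {2/1/0}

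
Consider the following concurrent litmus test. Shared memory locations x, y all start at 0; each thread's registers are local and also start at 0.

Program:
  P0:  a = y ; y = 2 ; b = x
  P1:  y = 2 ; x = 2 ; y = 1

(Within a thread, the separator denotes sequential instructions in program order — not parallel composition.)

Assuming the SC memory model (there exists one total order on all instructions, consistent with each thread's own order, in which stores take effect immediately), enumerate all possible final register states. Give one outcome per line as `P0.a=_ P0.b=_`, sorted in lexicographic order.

P0.a=0 P0.b=0
P0.a=0 P0.b=2
P0.a=1 P0.b=2
P0.a=2 P0.b=0
P0.a=2 P0.b=2

outcome vector order: (P0.a,P0.b)
|SC outcomes| = 5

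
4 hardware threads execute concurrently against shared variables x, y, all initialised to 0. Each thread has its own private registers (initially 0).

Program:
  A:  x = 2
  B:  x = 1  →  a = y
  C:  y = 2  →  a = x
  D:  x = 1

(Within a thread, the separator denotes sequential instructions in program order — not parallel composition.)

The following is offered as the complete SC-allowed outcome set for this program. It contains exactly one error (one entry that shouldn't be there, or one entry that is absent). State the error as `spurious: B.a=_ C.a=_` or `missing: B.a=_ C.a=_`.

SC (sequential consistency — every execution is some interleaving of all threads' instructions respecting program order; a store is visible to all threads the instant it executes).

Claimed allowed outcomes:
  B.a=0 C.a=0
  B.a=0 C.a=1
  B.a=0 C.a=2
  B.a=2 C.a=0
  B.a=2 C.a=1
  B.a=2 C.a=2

outcome vector order: (B.a,C.a)
[SC] allowed = {01, 02, 20, 21, 22}
claimed∖SC = {00}

spurious: B.a=0 C.a=0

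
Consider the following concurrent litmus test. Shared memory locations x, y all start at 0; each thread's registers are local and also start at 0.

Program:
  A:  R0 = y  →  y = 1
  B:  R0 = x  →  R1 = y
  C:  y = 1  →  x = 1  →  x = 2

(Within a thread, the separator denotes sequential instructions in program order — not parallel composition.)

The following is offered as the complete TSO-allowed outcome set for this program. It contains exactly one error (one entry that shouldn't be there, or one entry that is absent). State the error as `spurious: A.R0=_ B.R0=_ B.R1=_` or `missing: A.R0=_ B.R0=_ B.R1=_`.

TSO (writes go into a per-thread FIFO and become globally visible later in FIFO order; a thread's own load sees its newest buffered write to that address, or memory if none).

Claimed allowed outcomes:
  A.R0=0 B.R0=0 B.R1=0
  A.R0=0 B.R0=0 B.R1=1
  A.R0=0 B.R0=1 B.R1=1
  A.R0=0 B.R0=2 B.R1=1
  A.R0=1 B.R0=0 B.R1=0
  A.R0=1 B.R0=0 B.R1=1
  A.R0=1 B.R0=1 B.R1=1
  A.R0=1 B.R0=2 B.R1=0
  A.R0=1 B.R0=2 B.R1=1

outcome vector order: (A.R0,B.R0,B.R1)
TSO: 8 outcomes — {(0,0,0), (0,0,1), (0,1,1), (0,2,1), (1,0,0), (1,0,1), (1,1,1), (1,2,1)}
claimed∖TSO = {(1,2,0)}

spurious: A.R0=1 B.R0=2 B.R1=0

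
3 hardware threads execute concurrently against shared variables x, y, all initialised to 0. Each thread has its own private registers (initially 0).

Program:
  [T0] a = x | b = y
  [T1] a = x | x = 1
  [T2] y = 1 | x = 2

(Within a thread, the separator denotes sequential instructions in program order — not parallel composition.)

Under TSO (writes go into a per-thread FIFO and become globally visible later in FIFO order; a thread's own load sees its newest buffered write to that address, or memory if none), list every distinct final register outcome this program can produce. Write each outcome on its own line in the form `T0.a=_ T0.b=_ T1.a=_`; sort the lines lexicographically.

outcome vector order: (T0.a,T0.b,T1.a)
|TSO outcomes| = 9

T0.a=0 T0.b=0 T1.a=0
T0.a=0 T0.b=0 T1.a=2
T0.a=0 T0.b=1 T1.a=0
T0.a=0 T0.b=1 T1.a=2
T0.a=1 T0.b=0 T1.a=0
T0.a=1 T0.b=1 T1.a=0
T0.a=1 T0.b=1 T1.a=2
T0.a=2 T0.b=1 T1.a=0
T0.a=2 T0.b=1 T1.a=2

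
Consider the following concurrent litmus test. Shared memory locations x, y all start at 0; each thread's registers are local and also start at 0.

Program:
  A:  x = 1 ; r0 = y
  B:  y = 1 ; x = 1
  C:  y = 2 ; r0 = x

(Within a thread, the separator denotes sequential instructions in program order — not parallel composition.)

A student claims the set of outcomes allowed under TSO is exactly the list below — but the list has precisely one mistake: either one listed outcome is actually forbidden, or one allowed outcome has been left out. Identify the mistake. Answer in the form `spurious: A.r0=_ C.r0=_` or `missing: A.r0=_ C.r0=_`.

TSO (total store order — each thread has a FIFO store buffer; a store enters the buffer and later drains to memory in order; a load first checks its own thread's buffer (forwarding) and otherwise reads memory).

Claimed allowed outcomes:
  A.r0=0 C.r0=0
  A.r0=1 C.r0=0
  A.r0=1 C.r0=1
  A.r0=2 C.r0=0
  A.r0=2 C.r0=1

outcome vector order: (A.r0,C.r0)
under TSO → 00 01 10 11 20 21
TSO∖claimed = {01}

missing: A.r0=0 C.r0=1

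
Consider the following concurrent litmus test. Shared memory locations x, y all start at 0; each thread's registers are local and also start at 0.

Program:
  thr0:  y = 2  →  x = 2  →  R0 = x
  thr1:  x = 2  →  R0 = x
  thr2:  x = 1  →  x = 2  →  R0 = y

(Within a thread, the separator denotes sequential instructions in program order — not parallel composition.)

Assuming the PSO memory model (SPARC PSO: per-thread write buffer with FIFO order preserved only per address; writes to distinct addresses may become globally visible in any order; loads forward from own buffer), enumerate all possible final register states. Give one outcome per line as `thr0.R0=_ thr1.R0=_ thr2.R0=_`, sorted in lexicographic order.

thr0.R0=1 thr1.R0=1 thr2.R0=0
thr0.R0=1 thr1.R0=1 thr2.R0=2
thr0.R0=1 thr1.R0=2 thr2.R0=0
thr0.R0=1 thr1.R0=2 thr2.R0=2
thr0.R0=2 thr1.R0=1 thr2.R0=0
thr0.R0=2 thr1.R0=1 thr2.R0=2
thr0.R0=2 thr1.R0=2 thr2.R0=0
thr0.R0=2 thr1.R0=2 thr2.R0=2

outcome vector order: (thr0.R0,thr1.R0,thr2.R0)
|PSO outcomes| = 8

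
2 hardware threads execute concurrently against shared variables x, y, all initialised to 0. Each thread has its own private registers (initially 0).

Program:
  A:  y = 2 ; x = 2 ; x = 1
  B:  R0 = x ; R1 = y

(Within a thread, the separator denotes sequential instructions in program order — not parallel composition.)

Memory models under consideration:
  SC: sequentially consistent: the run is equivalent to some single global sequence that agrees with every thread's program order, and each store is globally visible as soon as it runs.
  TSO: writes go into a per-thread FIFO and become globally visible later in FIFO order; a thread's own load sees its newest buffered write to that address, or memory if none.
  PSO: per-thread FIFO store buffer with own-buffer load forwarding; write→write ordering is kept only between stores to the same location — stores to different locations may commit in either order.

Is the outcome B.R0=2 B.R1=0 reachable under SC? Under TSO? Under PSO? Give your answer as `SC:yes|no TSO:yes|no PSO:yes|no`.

outcome vector order: (B.R0,B.R1)
SC: 4 outcomes — {<0 0>; <0 2>; <1 2>; <2 2>}
TSO: 4 outcomes — {<0 0>; <0 2>; <1 2>; <2 2>}
PSO: 6 outcomes — {<0 0>; <0 2>; <1 0>; <1 2>; <2 0>; <2 2>}
target <2 0> ∈ {PSO}

SC:no TSO:no PSO:yes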